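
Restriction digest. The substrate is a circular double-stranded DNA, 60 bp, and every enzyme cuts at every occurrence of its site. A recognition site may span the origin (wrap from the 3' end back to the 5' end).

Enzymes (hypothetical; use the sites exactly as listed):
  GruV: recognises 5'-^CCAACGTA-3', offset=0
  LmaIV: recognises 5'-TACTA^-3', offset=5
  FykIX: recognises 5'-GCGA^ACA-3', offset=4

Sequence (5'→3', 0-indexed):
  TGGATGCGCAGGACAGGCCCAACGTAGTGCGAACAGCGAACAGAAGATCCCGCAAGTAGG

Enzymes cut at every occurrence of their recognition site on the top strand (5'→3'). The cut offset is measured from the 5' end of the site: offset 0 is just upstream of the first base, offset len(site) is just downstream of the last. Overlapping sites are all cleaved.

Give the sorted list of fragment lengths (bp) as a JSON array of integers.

[7,14,39]

Site scan:
  GruV (CCAACGTA, off=0): starts [18] → cuts [18]
  LmaIV (TACTA, off=5): no sites
  FykIX (GCGAACA, off=4): starts [28, 35] → cuts [32, 39]

Pooled cuts: [18, 32, 39]

Fragments:
  18→32: 14 bp
  32→39: 7 bp
  39→18 (wrap): 60-39+18 = 39 bp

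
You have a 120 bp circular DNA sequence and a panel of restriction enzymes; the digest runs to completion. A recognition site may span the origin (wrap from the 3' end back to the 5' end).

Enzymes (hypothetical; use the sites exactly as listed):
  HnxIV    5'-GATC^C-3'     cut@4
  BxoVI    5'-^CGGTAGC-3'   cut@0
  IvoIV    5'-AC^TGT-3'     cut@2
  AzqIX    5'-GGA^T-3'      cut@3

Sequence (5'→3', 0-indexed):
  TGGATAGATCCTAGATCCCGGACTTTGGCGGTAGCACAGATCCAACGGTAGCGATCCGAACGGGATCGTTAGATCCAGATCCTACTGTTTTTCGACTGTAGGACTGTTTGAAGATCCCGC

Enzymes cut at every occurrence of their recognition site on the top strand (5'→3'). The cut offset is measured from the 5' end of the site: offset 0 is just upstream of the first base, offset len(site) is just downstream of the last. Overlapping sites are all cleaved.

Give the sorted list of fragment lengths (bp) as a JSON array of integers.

[3,4,6,6,7,8,8,9,10,11,11,11,12,14]

Per-enzyme occurrences:
  HnxIV (GATCC, off=4): starts [6, 13, 38, 52, 71, 77, 112] → cuts [10, 17, 42, 56, 75, 81, 116]
  BxoVI (CGGTAGC, off=0): starts [28, 45] → cuts [28, 45]
  IvoIV (ACTGT, off=2): starts [83, 94, 102] → cuts [85, 96, 104]
  AzqIX (GGAT, off=3): starts [1, 62] → cuts [4, 65]

All cut coordinates (distinct, sorted): [4, 10, 17, 28, 42, 45, 56, 65, 75, 81, 85, 96, 104, 116]

Fragments:
  4→10: 6 bp
  10→17: 7 bp
  17→28: 11 bp
  28→42: 14 bp
  42→45: 3 bp
  45→56: 11 bp
  56→65: 9 bp
  65→75: 10 bp
  75→81: 6 bp
  81→85: 4 bp
  85→96: 11 bp
  96→104: 8 bp
  104→116: 12 bp
  116→4 (wrap): 120-116+4 = 8 bp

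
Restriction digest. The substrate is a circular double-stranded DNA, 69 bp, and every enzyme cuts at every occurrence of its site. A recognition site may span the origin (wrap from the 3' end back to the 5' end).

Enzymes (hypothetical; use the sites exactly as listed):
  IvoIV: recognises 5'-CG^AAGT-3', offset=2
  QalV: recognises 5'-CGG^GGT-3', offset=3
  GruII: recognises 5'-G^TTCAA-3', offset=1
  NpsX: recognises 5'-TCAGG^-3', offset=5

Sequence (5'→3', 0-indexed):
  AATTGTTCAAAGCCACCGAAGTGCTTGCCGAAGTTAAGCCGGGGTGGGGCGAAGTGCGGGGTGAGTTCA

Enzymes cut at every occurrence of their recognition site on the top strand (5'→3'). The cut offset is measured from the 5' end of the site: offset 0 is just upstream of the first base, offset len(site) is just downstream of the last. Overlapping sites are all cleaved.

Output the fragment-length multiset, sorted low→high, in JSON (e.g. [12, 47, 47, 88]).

[6,8,9,9,12,12,13]

Per-enzyme occurrences:
  IvoIV (CGAAGT, off=2): starts [16, 28, 49] → cuts [18, 30, 51]
  QalV (CGGGGT, off=3): starts [39, 56] → cuts [42, 59]
  GruII (GTTCAA, off=1): starts [4, 64] → cuts [5, 65]
  NpsX (TCAGG, off=5): no sites

Pooled cuts: [5, 18, 30, 42, 51, 59, 65]

Fragments:
  5→18: 13 bp
  18→30: 12 bp
  30→42: 12 bp
  42→51: 9 bp
  51→59: 8 bp
  59→65: 6 bp
  65→5 (wrap): 69-65+5 = 9 bp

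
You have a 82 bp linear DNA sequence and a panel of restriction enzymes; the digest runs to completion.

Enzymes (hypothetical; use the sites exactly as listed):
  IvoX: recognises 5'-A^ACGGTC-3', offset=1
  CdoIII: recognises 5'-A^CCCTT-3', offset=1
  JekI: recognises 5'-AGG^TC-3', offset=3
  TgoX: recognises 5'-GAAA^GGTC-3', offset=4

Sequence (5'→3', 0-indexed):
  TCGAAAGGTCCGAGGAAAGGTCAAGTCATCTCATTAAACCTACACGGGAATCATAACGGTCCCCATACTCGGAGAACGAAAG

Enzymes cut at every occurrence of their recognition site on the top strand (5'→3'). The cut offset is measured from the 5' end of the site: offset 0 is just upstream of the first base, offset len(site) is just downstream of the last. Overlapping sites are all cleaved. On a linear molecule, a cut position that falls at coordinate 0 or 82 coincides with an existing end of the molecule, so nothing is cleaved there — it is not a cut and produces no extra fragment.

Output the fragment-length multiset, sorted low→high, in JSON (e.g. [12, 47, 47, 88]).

Site scan:
  IvoX (AACGGTC, off=1): starts [54] → cuts [55]
  CdoIII (ACCCTT, off=1): no sites
  JekI (AGGTC, off=3): starts [5, 17] → cuts [8, 20]
  TgoX (GAAAGGTC, off=4): starts [2, 14] → cuts [6, 18]

All cut coordinates (distinct, sorted): [6, 8, 18, 20, 55]

Fragments:
  [0,6): 6 bp
  [6,8): 2 bp
  [8,18): 10 bp
  [18,20): 2 bp
  [20,55): 35 bp
  [55,82): 27 bp

[2,2,6,10,27,35]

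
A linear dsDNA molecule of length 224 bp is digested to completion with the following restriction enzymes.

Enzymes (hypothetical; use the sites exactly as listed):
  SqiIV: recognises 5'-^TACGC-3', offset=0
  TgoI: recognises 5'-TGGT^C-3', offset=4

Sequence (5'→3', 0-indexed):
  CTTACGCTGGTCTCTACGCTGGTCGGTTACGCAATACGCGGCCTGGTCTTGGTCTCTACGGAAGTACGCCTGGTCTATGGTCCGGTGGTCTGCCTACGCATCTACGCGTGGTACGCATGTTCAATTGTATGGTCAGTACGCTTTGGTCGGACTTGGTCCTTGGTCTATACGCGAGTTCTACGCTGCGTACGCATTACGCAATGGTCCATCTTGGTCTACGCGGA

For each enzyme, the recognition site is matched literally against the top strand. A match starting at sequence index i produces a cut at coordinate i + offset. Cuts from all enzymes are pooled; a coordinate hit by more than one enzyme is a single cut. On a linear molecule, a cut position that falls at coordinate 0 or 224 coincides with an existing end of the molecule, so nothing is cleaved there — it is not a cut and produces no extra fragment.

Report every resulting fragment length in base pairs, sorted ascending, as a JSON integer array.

[1,2,3,3,3,4,5,6,7,7,7,7,8,8,8,9,9,9,9,10,10,10,11,11,11,11,13,22]

Site scan:
  SqiIV (TACGC, off=0): starts [2, 14, 27, 34, 64, 94, 102, 111, 136, 167, 178, 187, 194, 216] → cuts [2, 14, 27, 34, 64, 94, 102, 111, 136, 167, 178, 187, 194, 216]
  TgoI (TGGTC, off=4): starts [7, 19, 43, 49, 70, 77, 85, 129, 143, 153, 160, 201, 211] → cuts [11, 23, 47, 53, 74, 81, 89, 133, 147, 157, 164, 205, 215]

Pooled cuts: [2, 11, 14, 23, 27, 34, 47, 53, 64, 74, 81, 89, 94, 102, 111, 133, 136, 147, 157, 164, 167, 178, 187, 194, 205, 215, 216]

Fragment lengths:
  [0,2): 2 bp
  [2,11): 9 bp
  [11,14): 3 bp
  [14,23): 9 bp
  [23,27): 4 bp
  [27,34): 7 bp
  [34,47): 13 bp
  [47,53): 6 bp
  [53,64): 11 bp
  [64,74): 10 bp
  [74,81): 7 bp
  [81,89): 8 bp
  [89,94): 5 bp
  [94,102): 8 bp
  [102,111): 9 bp
  [111,133): 22 bp
  [133,136): 3 bp
  [136,147): 11 bp
  [147,157): 10 bp
  [157,164): 7 bp
  [164,167): 3 bp
  [167,178): 11 bp
  [178,187): 9 bp
  [187,194): 7 bp
  [194,205): 11 bp
  [205,215): 10 bp
  [215,216): 1 bp
  [216,224): 8 bp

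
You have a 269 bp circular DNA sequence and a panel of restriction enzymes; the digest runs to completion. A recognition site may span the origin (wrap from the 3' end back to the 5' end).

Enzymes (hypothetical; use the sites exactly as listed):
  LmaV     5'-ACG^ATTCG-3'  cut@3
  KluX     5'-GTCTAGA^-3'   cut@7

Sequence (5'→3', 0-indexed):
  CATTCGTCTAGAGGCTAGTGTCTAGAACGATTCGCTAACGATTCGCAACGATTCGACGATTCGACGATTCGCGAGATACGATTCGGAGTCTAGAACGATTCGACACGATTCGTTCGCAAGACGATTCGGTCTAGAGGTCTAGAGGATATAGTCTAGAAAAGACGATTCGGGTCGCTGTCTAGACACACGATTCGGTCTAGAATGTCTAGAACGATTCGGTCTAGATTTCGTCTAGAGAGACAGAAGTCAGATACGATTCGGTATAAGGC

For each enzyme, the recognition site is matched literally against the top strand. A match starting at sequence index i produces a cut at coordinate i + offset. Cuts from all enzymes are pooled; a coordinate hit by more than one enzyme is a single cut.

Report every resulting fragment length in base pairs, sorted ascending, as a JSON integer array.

Per-enzyme occurrences:
  LmaV (ACGATTCG, off=3): starts [26, 37, 47, 55, 63, 77, 94, 104, 120, 161, 186, 210, 252] → cuts [29, 40, 50, 58, 66, 80, 97, 107, 123, 164, 189, 213, 255]
  KluX (GTCTAGA, off=7): starts [5, 19, 87, 128, 136, 150, 176, 194, 203, 218, 229] → cuts [12, 26, 94, 135, 143, 157, 183, 201, 210, 225, 236]

Pooled cuts: [12, 26, 29, 40, 50, 58, 66, 80, 94, 97, 107, 123, 135, 143, 157, 164, 183, 189, 201, 210, 213, 225, 236, 255]

Fragment lengths:
  12→26: 14 bp
  26→29: 3 bp
  29→40: 11 bp
  40→50: 10 bp
  50→58: 8 bp
  58→66: 8 bp
  66→80: 14 bp
  80→94: 14 bp
  94→97: 3 bp
  97→107: 10 bp
  107→123: 16 bp
  123→135: 12 bp
  135→143: 8 bp
  143→157: 14 bp
  157→164: 7 bp
  164→183: 19 bp
  183→189: 6 bp
  189→201: 12 bp
  201→210: 9 bp
  210→213: 3 bp
  213→225: 12 bp
  225→236: 11 bp
  236→255: 19 bp
  255→12 (wrap): 269-255+12 = 26 bp

[3,3,3,6,7,8,8,8,9,10,10,11,11,12,12,12,14,14,14,14,16,19,19,26]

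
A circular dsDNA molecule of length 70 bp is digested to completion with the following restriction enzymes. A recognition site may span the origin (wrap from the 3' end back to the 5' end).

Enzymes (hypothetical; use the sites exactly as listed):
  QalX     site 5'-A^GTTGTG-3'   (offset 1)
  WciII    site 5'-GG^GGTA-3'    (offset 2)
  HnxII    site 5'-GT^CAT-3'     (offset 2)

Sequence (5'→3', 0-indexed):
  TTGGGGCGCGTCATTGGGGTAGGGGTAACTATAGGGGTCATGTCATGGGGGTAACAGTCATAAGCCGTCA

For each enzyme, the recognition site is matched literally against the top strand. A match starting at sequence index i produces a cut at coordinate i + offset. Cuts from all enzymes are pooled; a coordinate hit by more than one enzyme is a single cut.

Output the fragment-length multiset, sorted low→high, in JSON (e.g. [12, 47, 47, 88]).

Site scan:
  QalX (AGTTGTG, off=1): no sites
  WciII (GGGGTA, off=2): starts [15, 21, 47] → cuts [17, 23, 49]
  HnxII (GTCAT, off=2): starts [9, 36, 41, 56, 66] → cuts [11, 38, 43, 58, 68]

All cut coordinates (distinct, sorted): [11, 17, 23, 38, 43, 49, 58, 68]

Fragments:
  11→17: 6 bp
  17→23: 6 bp
  23→38: 15 bp
  38→43: 5 bp
  43→49: 6 bp
  49→58: 9 bp
  58→68: 10 bp
  68→11 (wrap): 70-68+11 = 13 bp

[5,6,6,6,9,10,13,15]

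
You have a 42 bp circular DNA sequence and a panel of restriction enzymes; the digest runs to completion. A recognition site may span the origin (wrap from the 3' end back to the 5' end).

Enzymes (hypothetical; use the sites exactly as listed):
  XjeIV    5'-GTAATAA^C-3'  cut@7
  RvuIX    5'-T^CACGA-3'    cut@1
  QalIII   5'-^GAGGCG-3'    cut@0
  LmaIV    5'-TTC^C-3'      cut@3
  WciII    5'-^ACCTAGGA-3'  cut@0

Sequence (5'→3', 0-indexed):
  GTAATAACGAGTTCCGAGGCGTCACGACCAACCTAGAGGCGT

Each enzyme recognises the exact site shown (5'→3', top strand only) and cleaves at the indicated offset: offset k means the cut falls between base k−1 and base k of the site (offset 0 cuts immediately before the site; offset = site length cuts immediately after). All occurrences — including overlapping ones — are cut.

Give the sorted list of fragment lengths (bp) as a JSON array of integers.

[1,7,7,13,14]

Per-enzyme occurrences:
  XjeIV (GTAATAAC, off=7): starts [0] → cuts [7]
  RvuIX (TCACGA, off=1): starts [21] → cuts [22]
  QalIII (GAGGCG, off=0): starts [15, 35] → cuts [15, 35]
  LmaIV (TTCC, off=3): starts [11] → cuts [14]
  WciII (ACCTAGGA, off=0): no sites

Pooled cuts: [7, 14, 15, 22, 35]

Fragment lengths:
  7→14: 7 bp
  14→15: 1 bp
  15→22: 7 bp
  22→35: 13 bp
  35→7 (wrap): 42-35+7 = 14 bp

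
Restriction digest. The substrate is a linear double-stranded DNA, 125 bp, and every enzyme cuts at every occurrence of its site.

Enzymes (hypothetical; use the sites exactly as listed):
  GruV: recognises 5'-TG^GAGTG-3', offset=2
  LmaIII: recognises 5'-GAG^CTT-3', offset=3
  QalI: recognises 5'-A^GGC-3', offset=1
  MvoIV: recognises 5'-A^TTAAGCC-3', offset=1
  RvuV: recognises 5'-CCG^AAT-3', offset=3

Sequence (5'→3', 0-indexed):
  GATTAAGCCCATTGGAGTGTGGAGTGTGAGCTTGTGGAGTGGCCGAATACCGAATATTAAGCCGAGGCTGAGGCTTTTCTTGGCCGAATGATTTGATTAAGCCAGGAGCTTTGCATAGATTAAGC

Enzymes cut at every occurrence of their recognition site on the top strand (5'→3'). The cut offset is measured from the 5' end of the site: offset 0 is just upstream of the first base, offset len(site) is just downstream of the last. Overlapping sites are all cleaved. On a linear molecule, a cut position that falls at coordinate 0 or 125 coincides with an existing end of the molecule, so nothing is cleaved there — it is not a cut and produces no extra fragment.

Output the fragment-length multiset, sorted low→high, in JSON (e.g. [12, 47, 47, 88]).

Per-enzyme occurrences:
  GruV (TGGAGTG, off=2): starts [12, 19, 34] → cuts [14, 21, 36]
  LmaIII (GAGCTT, off=3): starts [27, 105] → cuts [30, 108]
  QalI (AGGC, off=1): starts [64, 70] → cuts [65, 71]
  MvoIV (ATTAAGCC, off=1): starts [1, 55, 95] → cuts [2, 56, 96]
  RvuV (CCGAAT, off=3): starts [42, 49, 83] → cuts [45, 52, 86]

All cut coordinates (distinct, sorted): [2, 14, 21, 30, 36, 45, 52, 56, 65, 71, 86, 96, 108]

Fragments:
  [0,2): 2 bp
  [2,14): 12 bp
  [14,21): 7 bp
  [21,30): 9 bp
  [30,36): 6 bp
  [36,45): 9 bp
  [45,52): 7 bp
  [52,56): 4 bp
  [56,65): 9 bp
  [65,71): 6 bp
  [71,86): 15 bp
  [86,96): 10 bp
  [96,108): 12 bp
  [108,125): 17 bp

[2,4,6,6,7,7,9,9,9,10,12,12,15,17]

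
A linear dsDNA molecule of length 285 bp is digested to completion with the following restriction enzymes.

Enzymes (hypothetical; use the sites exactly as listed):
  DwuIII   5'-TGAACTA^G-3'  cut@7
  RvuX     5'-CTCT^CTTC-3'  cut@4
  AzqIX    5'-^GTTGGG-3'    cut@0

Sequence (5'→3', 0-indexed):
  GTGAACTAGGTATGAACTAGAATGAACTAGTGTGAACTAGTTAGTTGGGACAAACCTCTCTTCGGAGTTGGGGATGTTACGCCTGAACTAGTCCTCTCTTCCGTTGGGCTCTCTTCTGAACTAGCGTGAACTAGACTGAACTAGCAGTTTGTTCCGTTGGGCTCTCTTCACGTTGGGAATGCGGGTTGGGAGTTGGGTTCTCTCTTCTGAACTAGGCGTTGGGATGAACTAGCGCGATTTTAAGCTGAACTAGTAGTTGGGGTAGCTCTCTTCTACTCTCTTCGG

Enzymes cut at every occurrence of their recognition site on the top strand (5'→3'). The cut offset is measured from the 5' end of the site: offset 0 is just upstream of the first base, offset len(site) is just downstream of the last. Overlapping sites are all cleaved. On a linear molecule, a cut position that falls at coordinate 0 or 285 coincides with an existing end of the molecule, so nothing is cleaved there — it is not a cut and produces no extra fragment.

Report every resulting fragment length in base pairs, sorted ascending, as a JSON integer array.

Per-enzyme occurrences:
  DwuIII (TGAACTAG, off=7): starts [1, 12, 22, 32, 83, 116, 126, 136, 207, 224, 245] → cuts [8, 19, 29, 39, 90, 123, 133, 143, 214, 231, 252]
  RvuX (CTCTCTTC, off=4): starts [55, 93, 108, 161, 199, 265, 275] → cuts [59, 97, 112, 165, 203, 269, 279]
  AzqIX (GTTGGG, off=0): starts [43, 66, 102, 155, 171, 184, 191, 217, 255] → cuts [43, 66, 102, 155, 171, 184, 191, 217, 255]

Pooled cuts: [8, 19, 29, 39, 43, 59, 66, 90, 97, 102, 112, 123, 133, 143, 155, 165, 171, 184, 191, 203, 214, 217, 231, 252, 255, 269, 279]

Fragments:
  [0,8): 8 bp
  [8,19): 11 bp
  [19,29): 10 bp
  [29,39): 10 bp
  [39,43): 4 bp
  [43,59): 16 bp
  [59,66): 7 bp
  [66,90): 24 bp
  [90,97): 7 bp
  [97,102): 5 bp
  [102,112): 10 bp
  [112,123): 11 bp
  [123,133): 10 bp
  [133,143): 10 bp
  [143,155): 12 bp
  [155,165): 10 bp
  [165,171): 6 bp
  [171,184): 13 bp
  [184,191): 7 bp
  [191,203): 12 bp
  [203,214): 11 bp
  [214,217): 3 bp
  [217,231): 14 bp
  [231,252): 21 bp
  [252,255): 3 bp
  [255,269): 14 bp
  [269,279): 10 bp
  [279,285): 6 bp

[3,3,4,5,6,6,7,7,7,8,10,10,10,10,10,10,10,11,11,11,12,12,13,14,14,16,21,24]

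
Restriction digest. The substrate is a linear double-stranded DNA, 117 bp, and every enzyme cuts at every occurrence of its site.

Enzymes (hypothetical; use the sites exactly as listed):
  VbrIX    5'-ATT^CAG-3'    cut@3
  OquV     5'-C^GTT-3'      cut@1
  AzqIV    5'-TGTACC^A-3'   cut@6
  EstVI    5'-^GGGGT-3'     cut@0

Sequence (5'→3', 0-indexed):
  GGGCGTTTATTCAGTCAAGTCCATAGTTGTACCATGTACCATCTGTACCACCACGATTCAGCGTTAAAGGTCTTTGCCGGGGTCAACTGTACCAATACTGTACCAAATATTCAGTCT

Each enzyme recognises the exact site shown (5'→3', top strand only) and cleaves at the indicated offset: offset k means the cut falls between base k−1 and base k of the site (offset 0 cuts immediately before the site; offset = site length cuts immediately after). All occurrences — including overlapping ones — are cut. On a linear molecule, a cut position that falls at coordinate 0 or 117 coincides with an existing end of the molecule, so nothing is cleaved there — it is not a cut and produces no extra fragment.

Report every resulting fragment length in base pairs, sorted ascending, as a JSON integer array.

[4,4,6,7,7,7,9,9,11,15,16,22]

Per-enzyme occurrences:
  VbrIX (ATTCAG, off=3): starts [8, 55, 108] → cuts [11, 58, 111]
  OquV (CGTT, off=1): starts [3, 61] → cuts [4, 62]
  AzqIV (TGTACCA, off=6): starts [27, 34, 43, 87, 98] → cuts [33, 40, 49, 93, 104]
  EstVI (GGGGT, off=0): starts [78] → cuts [78]

All cut coordinates (distinct, sorted): [4, 11, 33, 40, 49, 58, 62, 78, 93, 104, 111]

Fragments:
  [0,4): 4 bp
  [4,11): 7 bp
  [11,33): 22 bp
  [33,40): 7 bp
  [40,49): 9 bp
  [49,58): 9 bp
  [58,62): 4 bp
  [62,78): 16 bp
  [78,93): 15 bp
  [93,104): 11 bp
  [104,111): 7 bp
  [111,117): 6 bp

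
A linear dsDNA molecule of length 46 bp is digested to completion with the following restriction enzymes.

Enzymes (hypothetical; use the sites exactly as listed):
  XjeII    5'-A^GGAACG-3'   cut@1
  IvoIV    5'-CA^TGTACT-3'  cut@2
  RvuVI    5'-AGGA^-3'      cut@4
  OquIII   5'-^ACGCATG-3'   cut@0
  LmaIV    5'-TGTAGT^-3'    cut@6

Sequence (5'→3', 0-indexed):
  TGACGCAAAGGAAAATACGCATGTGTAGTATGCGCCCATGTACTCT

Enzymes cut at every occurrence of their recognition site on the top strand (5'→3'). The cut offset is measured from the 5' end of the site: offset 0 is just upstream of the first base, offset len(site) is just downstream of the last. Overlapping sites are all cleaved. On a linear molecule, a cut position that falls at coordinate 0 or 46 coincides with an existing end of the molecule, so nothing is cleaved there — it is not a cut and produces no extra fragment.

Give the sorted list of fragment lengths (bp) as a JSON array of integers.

Scan for sites:
  XjeII (AGGAACG, off=1): no sites
  IvoIV (CATGTACT, off=2): starts [36] → cuts [38]
  RvuVI (AGGA, off=4): starts [8] → cuts [12]
  OquIII (ACGCATG, off=0): starts [16] → cuts [16]
  LmaIV (TGTAGT, off=6): starts [23] → cuts [29]

All cut coordinates (distinct, sorted): [12, 16, 29, 38]

Fragments:
  [0,12): 12 bp
  [12,16): 4 bp
  [16,29): 13 bp
  [29,38): 9 bp
  [38,46): 8 bp

[4,8,9,12,13]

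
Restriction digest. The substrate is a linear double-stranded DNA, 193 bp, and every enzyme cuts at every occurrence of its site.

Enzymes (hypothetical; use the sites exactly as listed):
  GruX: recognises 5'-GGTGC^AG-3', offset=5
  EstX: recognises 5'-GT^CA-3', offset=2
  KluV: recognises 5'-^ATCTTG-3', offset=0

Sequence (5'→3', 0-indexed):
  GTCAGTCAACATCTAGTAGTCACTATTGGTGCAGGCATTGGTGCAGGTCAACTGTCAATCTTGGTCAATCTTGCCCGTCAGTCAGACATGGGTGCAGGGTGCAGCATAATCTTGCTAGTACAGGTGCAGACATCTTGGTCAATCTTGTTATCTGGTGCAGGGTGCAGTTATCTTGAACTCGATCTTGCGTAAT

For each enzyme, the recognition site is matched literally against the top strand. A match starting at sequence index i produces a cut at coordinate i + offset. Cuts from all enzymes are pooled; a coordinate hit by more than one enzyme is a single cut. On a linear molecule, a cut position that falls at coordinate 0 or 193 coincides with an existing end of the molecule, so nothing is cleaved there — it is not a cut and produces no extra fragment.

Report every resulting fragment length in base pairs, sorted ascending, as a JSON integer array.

[2,2,2,2,4,4,4,4,4,6,7,7,7,8,8,11,12,12,12,12,13,14,17,19]

Scan for sites:
  GruX GGTGCAG/5: at [27, 39, 90, 97, 122, 153, 160] ⇒ [32, 44, 95, 102, 127, 158, 165]
  EstX GTCA/2: at [0, 4, 18, 46, 53, 63, 76, 80, 137] ⇒ [2, 6, 20, 48, 55, 65, 78, 82, 139]
  KluV ATCTTG/0: at [57, 67, 108, 131, 141, 169, 181] ⇒ [57, 67, 108, 131, 141, 169, 181]

Pooled cuts: [2, 6, 20, 32, 44, 48, 55, 57, 65, 67, 78, 82, 95, 102, 108, 127, 131, 139, 141, 158, 165, 169, 181]

Fragments:
  [0,2): 2 bp
  [2,6): 4 bp
  [6,20): 14 bp
  [20,32): 12 bp
  [32,44): 12 bp
  [44,48): 4 bp
  [48,55): 7 bp
  [55,57): 2 bp
  [57,65): 8 bp
  [65,67): 2 bp
  [67,78): 11 bp
  [78,82): 4 bp
  [82,95): 13 bp
  [95,102): 7 bp
  [102,108): 6 bp
  [108,127): 19 bp
  [127,131): 4 bp
  [131,139): 8 bp
  [139,141): 2 bp
  [141,158): 17 bp
  [158,165): 7 bp
  [165,169): 4 bp
  [169,181): 12 bp
  [181,193): 12 bp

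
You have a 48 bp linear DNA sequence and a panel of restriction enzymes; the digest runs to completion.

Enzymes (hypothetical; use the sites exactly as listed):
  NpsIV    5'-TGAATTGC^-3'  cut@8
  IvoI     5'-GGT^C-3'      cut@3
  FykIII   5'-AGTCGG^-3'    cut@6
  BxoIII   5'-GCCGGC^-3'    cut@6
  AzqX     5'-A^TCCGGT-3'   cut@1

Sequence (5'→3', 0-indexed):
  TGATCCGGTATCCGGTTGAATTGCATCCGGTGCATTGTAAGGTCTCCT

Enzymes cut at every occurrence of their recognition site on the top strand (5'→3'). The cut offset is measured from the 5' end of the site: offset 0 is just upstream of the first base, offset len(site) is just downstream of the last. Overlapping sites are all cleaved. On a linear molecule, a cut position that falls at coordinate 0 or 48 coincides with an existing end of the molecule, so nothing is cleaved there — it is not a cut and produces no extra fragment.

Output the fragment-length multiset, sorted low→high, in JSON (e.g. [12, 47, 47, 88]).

Site scan:
  NpsIV (TGAATTGC, off=8): starts [16] → cuts [24]
  IvoI (GGTC, off=3): starts [40] → cuts [43]
  FykIII (AGTCGG, off=6): no sites
  BxoIII (GCCGGC, off=6): no sites
  AzqX (ATCCGGT, off=1): starts [2, 9, 24] → cuts [3, 10, 25]

All cut coordinates (distinct, sorted): [3, 10, 24, 25, 43]

Fragment lengths:
  [0,3): 3 bp
  [3,10): 7 bp
  [10,24): 14 bp
  [24,25): 1 bp
  [25,43): 18 bp
  [43,48): 5 bp

[1,3,5,7,14,18]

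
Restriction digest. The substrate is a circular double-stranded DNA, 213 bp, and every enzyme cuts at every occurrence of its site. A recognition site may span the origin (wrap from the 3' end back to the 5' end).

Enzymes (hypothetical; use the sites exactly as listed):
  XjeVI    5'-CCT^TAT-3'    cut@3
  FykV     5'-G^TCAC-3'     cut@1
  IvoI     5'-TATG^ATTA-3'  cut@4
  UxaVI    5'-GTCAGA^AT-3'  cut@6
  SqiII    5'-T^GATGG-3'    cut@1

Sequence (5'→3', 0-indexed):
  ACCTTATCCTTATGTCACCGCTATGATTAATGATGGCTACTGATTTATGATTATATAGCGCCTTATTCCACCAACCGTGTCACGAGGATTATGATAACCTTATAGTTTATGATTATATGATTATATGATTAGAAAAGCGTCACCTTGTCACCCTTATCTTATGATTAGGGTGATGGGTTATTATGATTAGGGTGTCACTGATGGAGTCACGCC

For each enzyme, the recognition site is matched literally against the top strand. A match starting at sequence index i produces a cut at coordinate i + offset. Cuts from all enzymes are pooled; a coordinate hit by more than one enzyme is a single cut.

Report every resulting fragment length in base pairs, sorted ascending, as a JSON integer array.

[4,5,6,6,7,7,8,8,8,8,9,9,11,11,11,12,14,14,16,18,21]

Scan for sites:
  XjeVI CCTTAT/3: at [1, 7, 60, 97, 151] ⇒ [4, 10, 63, 100, 154]
  FykV GTCAC/1: at [13, 78, 138, 146, 193, 205] ⇒ [14, 79, 139, 147, 194, 206]
  IvoI TATGATTA/4: at [21, 45, 107, 115, 123, 159, 181] ⇒ [25, 49, 111, 119, 127, 163, 185]
  UxaVI (GTCAGAAT, off=6): no sites
  SqiII TGATGG/1: at [30, 170, 198] ⇒ [31, 171, 199]

Pooled cuts: [4, 10, 14, 25, 31, 49, 63, 79, 100, 111, 119, 127, 139, 147, 154, 163, 171, 185, 194, 199, 206]

Fragments:
  4→10: 6 bp
  10→14: 4 bp
  14→25: 11 bp
  25→31: 6 bp
  31→49: 18 bp
  49→63: 14 bp
  63→79: 16 bp
  79→100: 21 bp
  100→111: 11 bp
  111→119: 8 bp
  119→127: 8 bp
  127→139: 12 bp
  139→147: 8 bp
  147→154: 7 bp
  154→163: 9 bp
  163→171: 8 bp
  171→185: 14 bp
  185→194: 9 bp
  194→199: 5 bp
  199→206: 7 bp
  206→4 (wrap): 213-206+4 = 11 bp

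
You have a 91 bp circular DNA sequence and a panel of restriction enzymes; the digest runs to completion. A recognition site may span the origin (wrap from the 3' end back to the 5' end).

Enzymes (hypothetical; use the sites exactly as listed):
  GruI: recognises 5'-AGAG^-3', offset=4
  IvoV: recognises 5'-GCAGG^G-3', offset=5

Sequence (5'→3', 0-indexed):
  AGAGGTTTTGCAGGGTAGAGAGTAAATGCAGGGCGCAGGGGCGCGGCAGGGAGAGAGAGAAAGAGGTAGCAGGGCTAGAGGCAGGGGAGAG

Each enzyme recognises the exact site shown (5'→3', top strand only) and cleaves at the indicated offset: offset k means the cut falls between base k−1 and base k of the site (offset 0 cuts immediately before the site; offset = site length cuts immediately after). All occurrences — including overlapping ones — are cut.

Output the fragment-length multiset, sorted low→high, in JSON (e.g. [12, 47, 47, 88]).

[2,2,2,2,2,5,5,6,6,6,7,7,8,10,10,11]

Scan for sites:
  GruI (AGAG, off=4): starts [0, 16, 18, 51, 53, 55, 61, 76, 87, 89] → cuts [0, 2, 4, 20, 22, 55, 57, 59, 65, 80]
  IvoV (GCAGGG, off=5): starts [9, 27, 34, 45, 68, 80] → cuts [14, 32, 39, 50, 73, 85]

All cut coordinates (distinct, sorted): [0, 2, 4, 14, 20, 22, 32, 39, 50, 55, 57, 59, 65, 73, 80, 85]

Fragments:
  0→2: 2 bp
  2→4: 2 bp
  4→14: 10 bp
  14→20: 6 bp
  20→22: 2 bp
  22→32: 10 bp
  32→39: 7 bp
  39→50: 11 bp
  50→55: 5 bp
  55→57: 2 bp
  57→59: 2 bp
  59→65: 6 bp
  65→73: 8 bp
  73→80: 7 bp
  80→85: 5 bp
  85→0 (wrap): 91-85+0 = 6 bp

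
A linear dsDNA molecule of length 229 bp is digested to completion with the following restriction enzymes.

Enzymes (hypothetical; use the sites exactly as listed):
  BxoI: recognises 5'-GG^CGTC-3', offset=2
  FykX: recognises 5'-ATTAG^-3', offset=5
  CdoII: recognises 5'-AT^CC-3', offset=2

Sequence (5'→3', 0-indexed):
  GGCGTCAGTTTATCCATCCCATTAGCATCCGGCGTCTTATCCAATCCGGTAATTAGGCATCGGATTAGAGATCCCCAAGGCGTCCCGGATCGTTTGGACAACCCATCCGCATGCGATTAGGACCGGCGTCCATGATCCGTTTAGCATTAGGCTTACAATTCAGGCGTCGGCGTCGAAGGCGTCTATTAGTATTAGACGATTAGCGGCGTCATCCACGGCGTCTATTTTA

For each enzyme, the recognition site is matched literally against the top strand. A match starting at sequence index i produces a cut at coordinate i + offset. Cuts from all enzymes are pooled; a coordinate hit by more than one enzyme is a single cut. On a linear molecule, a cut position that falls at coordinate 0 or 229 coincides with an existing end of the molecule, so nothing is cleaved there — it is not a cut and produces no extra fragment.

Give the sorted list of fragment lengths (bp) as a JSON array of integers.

Scan for sites:
  BxoI (GGCGTC, off=2): starts [0, 30, 78, 124, 162, 168, 177, 204, 216] → cuts [2, 32, 80, 126, 164, 170, 179, 206, 218]
  FykX (ATTAG, off=5): starts [20, 51, 63, 115, 145, 184, 190, 198] → cuts [25, 56, 68, 120, 150, 189, 195, 203]
  CdoII (ATCC, off=2): starts [11, 15, 26, 38, 43, 70, 104, 134, 210] → cuts [13, 17, 28, 40, 45, 72, 106, 136, 212]

Pooled cuts: [2, 13, 17, 25, 28, 32, 40, 45, 56, 68, 72, 80, 106, 120, 126, 136, 150, 164, 170, 179, 189, 195, 203, 206, 212, 218]

Fragments:
  [0,2): 2 bp
  [2,13): 11 bp
  [13,17): 4 bp
  [17,25): 8 bp
  [25,28): 3 bp
  [28,32): 4 bp
  [32,40): 8 bp
  [40,45): 5 bp
  [45,56): 11 bp
  [56,68): 12 bp
  [68,72): 4 bp
  [72,80): 8 bp
  [80,106): 26 bp
  [106,120): 14 bp
  [120,126): 6 bp
  [126,136): 10 bp
  [136,150): 14 bp
  [150,164): 14 bp
  [164,170): 6 bp
  [170,179): 9 bp
  [179,189): 10 bp
  [189,195): 6 bp
  [195,203): 8 bp
  [203,206): 3 bp
  [206,212): 6 bp
  [212,218): 6 bp
  [218,229): 11 bp

[2,3,3,4,4,4,5,6,6,6,6,6,8,8,8,8,9,10,10,11,11,11,12,14,14,14,26]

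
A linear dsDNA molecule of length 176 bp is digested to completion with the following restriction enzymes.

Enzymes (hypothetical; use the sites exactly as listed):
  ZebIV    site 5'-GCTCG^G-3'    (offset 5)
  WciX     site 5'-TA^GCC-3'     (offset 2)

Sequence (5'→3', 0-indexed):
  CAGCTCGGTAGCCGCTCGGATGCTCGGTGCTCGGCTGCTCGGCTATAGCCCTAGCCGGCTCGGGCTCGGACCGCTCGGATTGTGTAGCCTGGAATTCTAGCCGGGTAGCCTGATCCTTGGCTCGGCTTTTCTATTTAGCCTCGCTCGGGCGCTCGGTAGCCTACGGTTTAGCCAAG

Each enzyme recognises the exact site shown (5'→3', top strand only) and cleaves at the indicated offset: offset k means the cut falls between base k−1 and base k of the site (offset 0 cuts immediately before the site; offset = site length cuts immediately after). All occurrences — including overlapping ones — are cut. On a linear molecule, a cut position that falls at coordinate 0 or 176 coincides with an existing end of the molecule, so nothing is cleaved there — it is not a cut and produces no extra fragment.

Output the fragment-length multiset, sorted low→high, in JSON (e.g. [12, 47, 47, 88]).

Scan for sites:
  ZebIV GCTCGG/5: at [2, 13, 21, 28, 36, 57, 63, 72, 119, 142, 150] ⇒ [7, 18, 26, 33, 41, 62, 68, 77, 124, 147, 155]
  WciX TAGCC/2: at [8, 45, 51, 84, 97, 105, 135, 156, 168] ⇒ [10, 47, 53, 86, 99, 107, 137, 158, 170]

Pooled cuts: [7, 10, 18, 26, 33, 41, 47, 53, 62, 68, 77, 86, 99, 107, 124, 137, 147, 155, 158, 170]

Fragments:
  [0,7): 7 bp
  [7,10): 3 bp
  [10,18): 8 bp
  [18,26): 8 bp
  [26,33): 7 bp
  [33,41): 8 bp
  [41,47): 6 bp
  [47,53): 6 bp
  [53,62): 9 bp
  [62,68): 6 bp
  [68,77): 9 bp
  [77,86): 9 bp
  [86,99): 13 bp
  [99,107): 8 bp
  [107,124): 17 bp
  [124,137): 13 bp
  [137,147): 10 bp
  [147,155): 8 bp
  [155,158): 3 bp
  [158,170): 12 bp
  [170,176): 6 bp

[3,3,6,6,6,6,7,7,8,8,8,8,8,9,9,9,10,12,13,13,17]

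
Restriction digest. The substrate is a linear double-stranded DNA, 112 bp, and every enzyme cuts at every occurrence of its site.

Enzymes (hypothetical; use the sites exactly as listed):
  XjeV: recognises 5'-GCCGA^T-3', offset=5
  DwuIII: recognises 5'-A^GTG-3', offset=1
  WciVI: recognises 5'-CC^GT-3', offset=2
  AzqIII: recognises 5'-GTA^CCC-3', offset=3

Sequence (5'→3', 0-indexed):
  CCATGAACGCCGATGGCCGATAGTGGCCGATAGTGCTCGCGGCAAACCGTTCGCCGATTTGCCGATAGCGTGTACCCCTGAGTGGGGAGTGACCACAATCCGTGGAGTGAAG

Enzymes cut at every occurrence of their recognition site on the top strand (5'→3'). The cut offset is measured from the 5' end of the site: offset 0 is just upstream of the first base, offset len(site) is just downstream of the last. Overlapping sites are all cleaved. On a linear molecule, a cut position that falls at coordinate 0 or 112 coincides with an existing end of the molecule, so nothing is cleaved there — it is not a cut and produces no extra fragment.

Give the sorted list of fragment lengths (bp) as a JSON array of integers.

[2,2,5,6,7,7,7,8,8,9,9,13,13,16]

Scan for sites:
  XjeV (GCCGAT, off=5): starts [8, 15, 25, 52, 60] → cuts [13, 20, 30, 57, 65]
  DwuIII (AGTG, off=1): starts [21, 31, 80, 87, 105] → cuts [22, 32, 81, 88, 106]
  WciVI (CCGT, off=2): starts [46, 99] → cuts [48, 101]
  AzqIII (GTACCC, off=3): starts [71] → cuts [74]

Pooled cuts: [13, 20, 22, 30, 32, 48, 57, 65, 74, 81, 88, 101, 106]

Fragments:
  [0,13): 13 bp
  [13,20): 7 bp
  [20,22): 2 bp
  [22,30): 8 bp
  [30,32): 2 bp
  [32,48): 16 bp
  [48,57): 9 bp
  [57,65): 8 bp
  [65,74): 9 bp
  [74,81): 7 bp
  [81,88): 7 bp
  [88,101): 13 bp
  [101,106): 5 bp
  [106,112): 6 bp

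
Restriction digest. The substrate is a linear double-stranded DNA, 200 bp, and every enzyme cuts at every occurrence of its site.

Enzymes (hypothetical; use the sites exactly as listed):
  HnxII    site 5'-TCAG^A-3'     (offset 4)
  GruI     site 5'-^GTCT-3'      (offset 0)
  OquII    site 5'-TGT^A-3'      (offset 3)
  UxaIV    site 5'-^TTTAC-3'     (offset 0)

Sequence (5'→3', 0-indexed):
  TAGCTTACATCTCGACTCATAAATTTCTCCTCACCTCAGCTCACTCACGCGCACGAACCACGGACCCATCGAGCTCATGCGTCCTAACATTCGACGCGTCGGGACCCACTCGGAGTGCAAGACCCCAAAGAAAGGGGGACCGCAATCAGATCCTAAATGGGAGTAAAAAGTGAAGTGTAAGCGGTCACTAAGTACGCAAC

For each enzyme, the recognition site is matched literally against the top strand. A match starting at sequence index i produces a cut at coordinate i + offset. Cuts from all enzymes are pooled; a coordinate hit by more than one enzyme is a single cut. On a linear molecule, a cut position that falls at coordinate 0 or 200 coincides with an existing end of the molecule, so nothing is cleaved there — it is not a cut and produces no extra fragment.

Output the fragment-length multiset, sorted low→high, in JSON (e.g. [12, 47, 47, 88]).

Scan for sites:
  HnxII TCAGA/4: at [145] ⇒ [149]
  GruI (GTCT, off=0): no sites
  OquII TGTA/3: at [175] ⇒ [178]
  UxaIV (TTTAC, off=0): no sites

All cut coordinates (distinct, sorted): [149, 178]

Fragments:
  [0,149): 149 bp
  [149,178): 29 bp
  [178,200): 22 bp

[22,29,149]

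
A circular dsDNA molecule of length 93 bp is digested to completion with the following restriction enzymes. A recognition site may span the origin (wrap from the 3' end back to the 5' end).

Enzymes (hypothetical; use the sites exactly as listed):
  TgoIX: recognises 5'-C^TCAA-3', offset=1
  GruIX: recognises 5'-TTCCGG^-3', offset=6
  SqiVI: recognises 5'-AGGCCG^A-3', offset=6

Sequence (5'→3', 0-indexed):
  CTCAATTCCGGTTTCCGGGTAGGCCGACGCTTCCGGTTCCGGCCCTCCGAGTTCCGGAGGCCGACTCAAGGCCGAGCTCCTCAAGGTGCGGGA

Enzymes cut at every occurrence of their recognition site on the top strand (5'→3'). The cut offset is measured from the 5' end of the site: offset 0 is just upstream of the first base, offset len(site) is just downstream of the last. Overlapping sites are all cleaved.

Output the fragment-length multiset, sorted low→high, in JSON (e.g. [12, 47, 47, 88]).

[2,6,6,6,7,8,9,10,10,14,15]

Site scan:
  TgoIX CTCAA/1: at [0, 64, 79] ⇒ [1, 65, 80]
  GruIX TTCCGG/6: at [5, 12, 30, 36, 51] ⇒ [11, 18, 36, 42, 57]
  SqiVI AGGCCGA/6: at [20, 57, 68] ⇒ [26, 63, 74]

Pooled cuts: [1, 11, 18, 26, 36, 42, 57, 63, 65, 74, 80]

Fragment lengths:
  1→11: 10 bp
  11→18: 7 bp
  18→26: 8 bp
  26→36: 10 bp
  36→42: 6 bp
  42→57: 15 bp
  57→63: 6 bp
  63→65: 2 bp
  65→74: 9 bp
  74→80: 6 bp
  80→1 (wrap): 93-80+1 = 14 bp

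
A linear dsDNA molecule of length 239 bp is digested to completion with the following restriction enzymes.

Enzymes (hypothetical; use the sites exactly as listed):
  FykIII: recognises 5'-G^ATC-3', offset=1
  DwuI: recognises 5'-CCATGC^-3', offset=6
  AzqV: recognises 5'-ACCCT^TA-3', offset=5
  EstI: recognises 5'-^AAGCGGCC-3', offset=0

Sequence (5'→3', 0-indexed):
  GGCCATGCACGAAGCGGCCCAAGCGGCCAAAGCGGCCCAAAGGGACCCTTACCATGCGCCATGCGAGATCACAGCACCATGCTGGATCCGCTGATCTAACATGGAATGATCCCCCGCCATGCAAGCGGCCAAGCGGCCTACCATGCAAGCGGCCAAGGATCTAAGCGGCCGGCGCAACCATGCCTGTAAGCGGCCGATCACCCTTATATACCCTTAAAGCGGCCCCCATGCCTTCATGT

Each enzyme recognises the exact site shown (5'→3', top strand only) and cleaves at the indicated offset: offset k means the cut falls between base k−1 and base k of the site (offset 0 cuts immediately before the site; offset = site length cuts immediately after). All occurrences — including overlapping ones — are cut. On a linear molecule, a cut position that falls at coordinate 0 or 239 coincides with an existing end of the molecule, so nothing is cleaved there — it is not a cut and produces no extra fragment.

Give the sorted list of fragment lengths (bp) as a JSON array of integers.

Scan for sites:
  FykIII (GATC, off=1): starts [66, 84, 92, 107, 157, 195] → cuts [67, 85, 93, 108, 158, 196]
  DwuI (CCATGC, off=6): starts [2, 51, 58, 76, 116, 140, 177, 225] → cuts [8, 57, 64, 82, 122, 146, 183, 231]
  AzqV (ACCCTTA, off=5): starts [44, 199, 209] → cuts [49, 204, 214]
  EstI (AAGCGGCC, off=0): starts [11, 20, 29, 122, 130, 146, 162, 187, 216] → cuts [11, 20, 29, 122, 130, 146, 162, 187, 216]

All cut coordinates (distinct, sorted): [8, 11, 20, 29, 49, 57, 64, 67, 82, 85, 93, 108, 122, 130, 146, 158, 162, 183, 187, 196, 204, 214, 216, 231]

Fragment lengths:
  [0,8): 8 bp
  [8,11): 3 bp
  [11,20): 9 bp
  [20,29): 9 bp
  [29,49): 20 bp
  [49,57): 8 bp
  [57,64): 7 bp
  [64,67): 3 bp
  [67,82): 15 bp
  [82,85): 3 bp
  [85,93): 8 bp
  [93,108): 15 bp
  [108,122): 14 bp
  [122,130): 8 bp
  [130,146): 16 bp
  [146,158): 12 bp
  [158,162): 4 bp
  [162,183): 21 bp
  [183,187): 4 bp
  [187,196): 9 bp
  [196,204): 8 bp
  [204,214): 10 bp
  [214,216): 2 bp
  [216,231): 15 bp
  [231,239): 8 bp

[2,3,3,3,4,4,7,8,8,8,8,8,8,9,9,9,10,12,14,15,15,15,16,20,21]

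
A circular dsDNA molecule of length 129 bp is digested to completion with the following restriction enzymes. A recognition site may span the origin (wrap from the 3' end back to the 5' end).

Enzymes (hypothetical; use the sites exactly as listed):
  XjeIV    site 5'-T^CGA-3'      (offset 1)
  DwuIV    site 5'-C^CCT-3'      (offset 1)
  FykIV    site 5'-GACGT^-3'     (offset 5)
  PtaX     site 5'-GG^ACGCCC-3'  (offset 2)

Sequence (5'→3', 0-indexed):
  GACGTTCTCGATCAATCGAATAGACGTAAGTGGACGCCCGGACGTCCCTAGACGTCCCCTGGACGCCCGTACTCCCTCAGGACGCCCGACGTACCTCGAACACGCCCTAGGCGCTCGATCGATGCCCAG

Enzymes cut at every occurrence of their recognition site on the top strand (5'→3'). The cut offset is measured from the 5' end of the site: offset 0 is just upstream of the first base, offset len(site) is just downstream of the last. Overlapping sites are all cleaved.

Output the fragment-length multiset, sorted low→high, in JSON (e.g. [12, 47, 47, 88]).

[1,2,3,4,4,5,6,7,8,9,9,10,11,11,12,12,15]

Per-enzyme occurrences:
  XjeIV TCGA/1: at [7, 15, 95, 114, 118] ⇒ [8, 16, 96, 115, 119]
  DwuIV CCCT/1: at [45, 56, 73, 104] ⇒ [46, 57, 74, 105]
  FykIV GACGT/5: at [0, 22, 40, 50, 87] ⇒ [5, 27, 45, 55, 92]
  PtaX GGACGCCC/2: at [31, 60, 79] ⇒ [33, 62, 81]

Pooled cuts: [5, 8, 16, 27, 33, 45, 46, 55, 57, 62, 74, 81, 92, 96, 105, 115, 119]

Fragment lengths:
  5→8: 3 bp
  8→16: 8 bp
  16→27: 11 bp
  27→33: 6 bp
  33→45: 12 bp
  45→46: 1 bp
  46→55: 9 bp
  55→57: 2 bp
  57→62: 5 bp
  62→74: 12 bp
  74→81: 7 bp
  81→92: 11 bp
  92→96: 4 bp
  96→105: 9 bp
  105→115: 10 bp
  115→119: 4 bp
  119→5 (wrap): 129-119+5 = 15 bp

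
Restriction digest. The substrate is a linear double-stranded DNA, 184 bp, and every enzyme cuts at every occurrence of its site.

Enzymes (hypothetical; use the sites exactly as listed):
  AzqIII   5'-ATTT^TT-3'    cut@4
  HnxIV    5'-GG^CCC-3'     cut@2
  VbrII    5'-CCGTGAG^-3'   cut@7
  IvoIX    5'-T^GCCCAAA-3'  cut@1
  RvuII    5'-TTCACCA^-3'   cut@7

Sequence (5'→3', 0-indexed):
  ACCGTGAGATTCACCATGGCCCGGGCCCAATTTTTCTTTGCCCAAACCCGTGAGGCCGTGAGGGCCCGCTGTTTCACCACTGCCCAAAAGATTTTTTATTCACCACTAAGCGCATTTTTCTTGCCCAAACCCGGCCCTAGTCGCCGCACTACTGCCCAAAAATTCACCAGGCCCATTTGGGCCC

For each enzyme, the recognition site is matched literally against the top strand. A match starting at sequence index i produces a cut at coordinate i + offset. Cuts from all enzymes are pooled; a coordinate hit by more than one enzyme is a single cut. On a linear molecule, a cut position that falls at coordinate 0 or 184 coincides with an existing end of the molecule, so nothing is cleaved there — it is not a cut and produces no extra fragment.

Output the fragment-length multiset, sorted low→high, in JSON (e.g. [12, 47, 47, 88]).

[2,2,2,3,3,5,6,6,8,8,8,8,10,11,12,12,13,15,15,16,19]

Scan for sites:
  AzqIII (ATTTTT, off=4): starts [29, 90, 113] → cuts [33, 94, 117]
  HnxIV (GGCCC, off=2): starts [17, 23, 62, 132, 169, 179] → cuts [19, 25, 64, 134, 171, 181]
  VbrII (CCGTGAG, off=7): starts [1, 47, 55] → cuts [8, 54, 62]
  IvoIX (TGCCCAAA, off=1): starts [38, 80, 121, 152] → cuts [39, 81, 122, 153]
  RvuII (TTCACCA, off=7): starts [9, 72, 98, 162] → cuts [16, 79, 105, 169]

All cut coordinates (distinct, sorted): [8, 16, 19, 25, 33, 39, 54, 62, 64, 79, 81, 94, 105, 117, 122, 134, 153, 169, 171, 181]

Fragments:
  [0,8): 8 bp
  [8,16): 8 bp
  [16,19): 3 bp
  [19,25): 6 bp
  [25,33): 8 bp
  [33,39): 6 bp
  [39,54): 15 bp
  [54,62): 8 bp
  [62,64): 2 bp
  [64,79): 15 bp
  [79,81): 2 bp
  [81,94): 13 bp
  [94,105): 11 bp
  [105,117): 12 bp
  [117,122): 5 bp
  [122,134): 12 bp
  [134,153): 19 bp
  [153,169): 16 bp
  [169,171): 2 bp
  [171,181): 10 bp
  [181,184): 3 bp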